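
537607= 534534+3073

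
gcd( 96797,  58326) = 1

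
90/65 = 18/13 = 1.38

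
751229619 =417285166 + 333944453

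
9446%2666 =1448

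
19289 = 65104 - 45815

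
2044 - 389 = 1655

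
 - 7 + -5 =-12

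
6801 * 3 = 20403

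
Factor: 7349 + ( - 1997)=5352= 2^3*3^1*223^1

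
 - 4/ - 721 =4/721 = 0.01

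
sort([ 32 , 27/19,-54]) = [-54,  27/19,32]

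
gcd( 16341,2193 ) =3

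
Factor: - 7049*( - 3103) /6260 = 2^( - 2) * 5^( - 1)*7^1*19^1*29^1*53^1*107^1*313^( - 1) = 21873047/6260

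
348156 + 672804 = 1020960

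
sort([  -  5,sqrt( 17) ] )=[ - 5, sqrt( 17) ]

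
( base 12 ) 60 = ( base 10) 72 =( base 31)2A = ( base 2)1001000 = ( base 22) 36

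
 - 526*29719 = -15632194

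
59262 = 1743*34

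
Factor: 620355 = 3^1 * 5^1*41357^1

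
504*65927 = 33227208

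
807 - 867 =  - 60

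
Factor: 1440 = 2^5* 3^2 * 5^1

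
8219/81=101 + 38/81 = 101.47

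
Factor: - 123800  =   - 2^3*5^2 * 619^1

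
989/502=1+487/502 = 1.97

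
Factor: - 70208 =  - 2^6 * 1097^1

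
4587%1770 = 1047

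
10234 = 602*17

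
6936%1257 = 651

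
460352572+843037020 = 1303389592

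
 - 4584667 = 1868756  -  6453423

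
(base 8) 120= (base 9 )88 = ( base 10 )80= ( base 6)212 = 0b1010000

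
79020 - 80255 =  - 1235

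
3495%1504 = 487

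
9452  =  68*139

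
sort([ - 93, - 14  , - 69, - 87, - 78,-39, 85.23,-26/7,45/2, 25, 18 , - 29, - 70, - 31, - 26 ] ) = [ - 93, - 87 , - 78 , -70,-69,  -  39, - 31,-29, - 26 ,-14, - 26/7, 18, 45/2,25,  85.23] 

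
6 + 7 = 13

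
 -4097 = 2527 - 6624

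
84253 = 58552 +25701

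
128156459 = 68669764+59486695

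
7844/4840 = 1961/1210 = 1.62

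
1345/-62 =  - 22 + 19/62 = - 21.69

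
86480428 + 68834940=155315368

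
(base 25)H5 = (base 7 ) 1153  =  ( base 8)656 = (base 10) 430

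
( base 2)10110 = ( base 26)m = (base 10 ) 22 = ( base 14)18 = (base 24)M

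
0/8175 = 0 =0.00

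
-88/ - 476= 22/119=0.18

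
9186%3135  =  2916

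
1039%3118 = 1039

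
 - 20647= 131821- 152468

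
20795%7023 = 6749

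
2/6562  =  1/3281 = 0.00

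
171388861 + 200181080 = 371569941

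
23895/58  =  411  +  57/58 = 411.98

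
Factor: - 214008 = - 2^3*3^1*37^1*241^1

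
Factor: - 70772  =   - 2^2*13^1*1361^1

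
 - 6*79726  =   - 478356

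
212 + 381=593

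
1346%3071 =1346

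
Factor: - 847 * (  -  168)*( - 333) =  - 2^3*3^3*7^2 *11^2*37^1 = - 47384568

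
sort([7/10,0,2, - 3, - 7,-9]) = [ - 9, - 7, - 3,0, 7/10,2] 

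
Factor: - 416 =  - 2^5*  13^1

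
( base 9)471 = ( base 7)1063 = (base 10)388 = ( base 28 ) do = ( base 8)604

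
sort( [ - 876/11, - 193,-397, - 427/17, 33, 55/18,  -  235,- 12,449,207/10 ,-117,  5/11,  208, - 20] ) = [-397,-235, - 193,-117, - 876/11, - 427/17, - 20, - 12,5/11,55/18,207/10,  33 , 208,449 ] 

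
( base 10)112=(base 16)70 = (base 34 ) 3a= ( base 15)77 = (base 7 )220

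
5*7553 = 37765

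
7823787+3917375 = 11741162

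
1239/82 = 1239/82 = 15.11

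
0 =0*61745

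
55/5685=11/1137=0.01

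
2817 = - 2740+5557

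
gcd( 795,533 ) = 1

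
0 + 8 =8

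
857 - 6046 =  - 5189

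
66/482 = 33/241 = 0.14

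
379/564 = 379/564 = 0.67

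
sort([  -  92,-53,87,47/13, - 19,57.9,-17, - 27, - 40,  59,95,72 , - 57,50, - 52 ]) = [ - 92,  -  57, - 53,  -  52, - 40, - 27, -19, - 17,  47/13, 50,  57.9,59, 72,87,95]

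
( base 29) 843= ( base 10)6847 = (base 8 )15277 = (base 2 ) 1101010111111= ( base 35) 5KM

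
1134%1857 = 1134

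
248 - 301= - 53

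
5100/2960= 1+ 107/148= 1.72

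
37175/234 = 158 + 203/234 = 158.87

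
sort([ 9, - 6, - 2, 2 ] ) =[ - 6, - 2, 2,9] 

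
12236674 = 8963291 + 3273383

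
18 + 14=32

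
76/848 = 19/212 = 0.09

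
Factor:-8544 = -2^5*3^1*89^1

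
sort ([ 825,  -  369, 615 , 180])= [-369,180,  615  ,  825]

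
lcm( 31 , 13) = 403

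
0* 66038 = 0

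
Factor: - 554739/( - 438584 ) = 2^(-3 ) * 3^1*73^ ( - 1)*751^( - 1 )*184913^1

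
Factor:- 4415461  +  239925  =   - 4175536  =  - 2^4 * 29^1*8999^1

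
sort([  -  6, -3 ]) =[ - 6, - 3]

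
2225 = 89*25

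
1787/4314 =1787/4314= 0.41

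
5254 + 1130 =6384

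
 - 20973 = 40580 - 61553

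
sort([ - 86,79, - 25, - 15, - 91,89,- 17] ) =[ - 91  , - 86, - 25, - 17, - 15,79, 89 ] 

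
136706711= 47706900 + 88999811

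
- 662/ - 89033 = 662/89033 = 0.01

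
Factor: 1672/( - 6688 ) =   -  2^(-2 ) = -1/4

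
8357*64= 534848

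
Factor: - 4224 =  -2^7*3^1*11^1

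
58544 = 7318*8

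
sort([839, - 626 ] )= [- 626,839]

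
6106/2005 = 6106/2005 = 3.05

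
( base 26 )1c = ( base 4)212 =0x26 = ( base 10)38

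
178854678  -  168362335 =10492343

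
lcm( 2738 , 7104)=262848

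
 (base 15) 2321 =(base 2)1110100100000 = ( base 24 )CMG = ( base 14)2a08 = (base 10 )7456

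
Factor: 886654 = 2^1*19^1*23333^1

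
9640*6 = 57840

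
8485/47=8485/47  =  180.53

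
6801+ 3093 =9894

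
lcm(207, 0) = 0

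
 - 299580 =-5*59916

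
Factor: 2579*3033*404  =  2^2*3^2*101^1*337^1*2579^1 = 3160131228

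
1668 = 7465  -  5797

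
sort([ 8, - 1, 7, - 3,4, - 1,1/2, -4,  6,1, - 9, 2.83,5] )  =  [ - 9, - 4, - 3, - 1,  -  1,  1/2,1,2.83,4,5, 6,7 , 8 ]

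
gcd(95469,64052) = 1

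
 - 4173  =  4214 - 8387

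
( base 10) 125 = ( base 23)5A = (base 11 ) 104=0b1111101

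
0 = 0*217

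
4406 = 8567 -4161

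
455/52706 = 455/52706 = 0.01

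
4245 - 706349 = -702104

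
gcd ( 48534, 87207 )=3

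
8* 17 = 136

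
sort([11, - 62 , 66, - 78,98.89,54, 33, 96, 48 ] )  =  [ - 78, - 62, 11, 33,48, 54, 66,  96, 98.89 ]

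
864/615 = 288/205  =  1.40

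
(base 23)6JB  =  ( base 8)7046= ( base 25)5JM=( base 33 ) 3AP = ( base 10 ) 3622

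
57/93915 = 19/31305 = 0.00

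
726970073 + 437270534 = 1164240607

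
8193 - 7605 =588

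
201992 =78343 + 123649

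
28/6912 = 7/1728 = 0.00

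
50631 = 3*16877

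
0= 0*54492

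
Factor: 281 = 281^1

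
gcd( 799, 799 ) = 799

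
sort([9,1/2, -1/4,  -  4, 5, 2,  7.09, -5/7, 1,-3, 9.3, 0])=[- 4,  -  3,-5/7,  -  1/4,0, 1/2, 1, 2,  5, 7.09 , 9, 9.3]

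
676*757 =511732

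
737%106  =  101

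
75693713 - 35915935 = 39777778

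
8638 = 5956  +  2682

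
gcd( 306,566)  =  2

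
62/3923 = 62/3923 = 0.02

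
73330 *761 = 55804130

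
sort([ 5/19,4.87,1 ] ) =[ 5/19,1,4.87 ] 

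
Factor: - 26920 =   -  2^3*5^1 * 673^1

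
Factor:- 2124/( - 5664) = 3/8 = 2^ (  -  3)*3^1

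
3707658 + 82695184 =86402842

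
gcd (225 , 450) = 225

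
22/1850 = 11/925 = 0.01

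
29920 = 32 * 935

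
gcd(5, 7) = 1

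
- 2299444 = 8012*( - 287 ) 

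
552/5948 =138/1487 = 0.09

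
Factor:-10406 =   -  2^1*11^2*43^1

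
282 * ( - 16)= - 4512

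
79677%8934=8205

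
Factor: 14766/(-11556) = -23/18 = - 2^( -1)*3^(-2 ) * 23^1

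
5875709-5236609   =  639100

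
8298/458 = 18 + 27/229=18.12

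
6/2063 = 6/2063   =  0.00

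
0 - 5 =  -  5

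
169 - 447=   -  278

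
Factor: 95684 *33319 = 2^2*11^1*13^1*19^1*233^1*1259^1  =  3188095196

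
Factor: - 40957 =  - 7^1*5851^1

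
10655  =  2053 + 8602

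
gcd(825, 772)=1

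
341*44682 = 15236562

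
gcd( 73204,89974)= 2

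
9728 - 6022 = 3706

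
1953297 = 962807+990490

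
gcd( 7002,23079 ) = 3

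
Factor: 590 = 2^1*5^1*59^1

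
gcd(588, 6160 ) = 28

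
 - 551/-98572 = 29/5188 = 0.01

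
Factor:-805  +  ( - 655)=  - 2^2*5^1*73^1=- 1460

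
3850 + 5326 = 9176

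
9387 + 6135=15522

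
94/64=1 + 15/32 =1.47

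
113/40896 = 113/40896 =0.00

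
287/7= 41 = 41.00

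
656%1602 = 656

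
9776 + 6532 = 16308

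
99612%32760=1332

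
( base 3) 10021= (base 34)2K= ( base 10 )88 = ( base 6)224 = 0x58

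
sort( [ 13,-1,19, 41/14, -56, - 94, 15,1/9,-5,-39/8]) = [-94, - 56, - 5, - 39/8,-1,  1/9, 41/14, 13, 15, 19 ]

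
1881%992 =889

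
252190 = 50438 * 5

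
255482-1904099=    - 1648617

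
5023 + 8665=13688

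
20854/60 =10427/30  =  347.57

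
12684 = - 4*( - 3171) 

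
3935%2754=1181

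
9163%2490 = 1693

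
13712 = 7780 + 5932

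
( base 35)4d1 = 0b1010011101100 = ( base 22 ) b1a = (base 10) 5356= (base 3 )21100101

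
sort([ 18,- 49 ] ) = [ - 49,18 ]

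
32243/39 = 32243/39 = 826.74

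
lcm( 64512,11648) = 838656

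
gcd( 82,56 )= 2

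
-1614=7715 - 9329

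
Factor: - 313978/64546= -287/59 = -7^1 * 41^1*59^( - 1)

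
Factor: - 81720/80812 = - 2^1*3^2*5^1*89^( - 1 ) = - 90/89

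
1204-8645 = -7441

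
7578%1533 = 1446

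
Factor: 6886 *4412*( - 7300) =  - 2^5*5^2*11^1*73^1*313^1*1103^1 = - 221781533600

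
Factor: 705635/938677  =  5^1 * 7^1 * 20161^1 * 938677^(- 1)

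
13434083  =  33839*397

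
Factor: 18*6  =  108 = 2^2*3^3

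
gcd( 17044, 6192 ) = 4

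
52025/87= 597 + 86/87 = 597.99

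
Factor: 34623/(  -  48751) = - 3^2*3847^1*48751^( -1) 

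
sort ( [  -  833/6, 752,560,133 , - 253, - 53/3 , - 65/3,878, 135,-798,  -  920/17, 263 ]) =[ - 798, - 253, - 833/6, - 920/17  ,  -  65/3, - 53/3,133, 135,263,560,752,878 ]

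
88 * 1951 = 171688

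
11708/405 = 28  +  368/405 = 28.91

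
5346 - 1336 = 4010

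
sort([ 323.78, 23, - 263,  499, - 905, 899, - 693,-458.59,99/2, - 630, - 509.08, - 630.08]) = [ - 905 , - 693, - 630.08,  -  630, - 509.08, - 458.59,-263, 23 , 99/2,323.78,499, 899 ]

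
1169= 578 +591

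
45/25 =9/5 = 1.80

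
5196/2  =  2598= 2598.00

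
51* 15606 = 795906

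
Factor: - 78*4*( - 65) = 20280 = 2^3*3^1*5^1  *13^2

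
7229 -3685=3544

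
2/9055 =2/9055   =  0.00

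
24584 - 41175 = -16591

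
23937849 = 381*62829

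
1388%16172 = 1388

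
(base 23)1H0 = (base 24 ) 1e8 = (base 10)920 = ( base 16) 398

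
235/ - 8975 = - 47/1795 = - 0.03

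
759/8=94+7/8 = 94.88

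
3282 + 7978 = 11260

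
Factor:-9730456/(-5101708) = 2432614/1275427 = 2^1* 37^( - 1 )*277^1*4391^1 * 34471^( - 1 ) 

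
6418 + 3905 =10323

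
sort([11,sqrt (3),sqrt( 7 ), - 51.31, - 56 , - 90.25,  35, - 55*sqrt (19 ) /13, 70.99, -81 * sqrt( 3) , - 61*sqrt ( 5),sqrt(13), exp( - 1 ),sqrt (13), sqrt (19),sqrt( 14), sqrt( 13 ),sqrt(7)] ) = [ - 81*sqrt( 3), - 61 *sqrt( 5 ),-90.25 , - 56, -51.31, - 55*sqrt( 19)/13,exp( - 1) , sqrt(3), sqrt (7),sqrt (7), sqrt(13),sqrt( 13 ),  sqrt(13 ),sqrt ( 14 ), sqrt(19), 11,  35,70.99 ]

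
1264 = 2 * 632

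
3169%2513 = 656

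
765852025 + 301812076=1067664101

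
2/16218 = 1/8109 = 0.00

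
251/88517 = 251/88517=0.00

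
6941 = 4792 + 2149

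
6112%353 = 111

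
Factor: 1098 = 2^1*3^2* 61^1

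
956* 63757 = 60951692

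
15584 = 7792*2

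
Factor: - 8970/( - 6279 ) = 10/7 = 2^1*5^1*7^ ( - 1)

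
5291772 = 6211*852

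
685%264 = 157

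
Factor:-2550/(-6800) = 2^( - 3)*3^1 = 3/8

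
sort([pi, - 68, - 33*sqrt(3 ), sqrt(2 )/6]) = [ - 68,  -  33* sqrt( 3), sqrt( 2)/6 , pi]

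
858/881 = 858/881 = 0.97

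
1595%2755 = 1595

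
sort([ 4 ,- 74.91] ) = [ - 74.91,4 ] 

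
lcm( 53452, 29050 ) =1336300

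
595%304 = 291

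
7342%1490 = 1382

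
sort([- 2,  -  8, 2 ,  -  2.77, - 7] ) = [ - 8, - 7,-2.77,  -  2,2]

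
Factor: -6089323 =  - 2017^1*3019^1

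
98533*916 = 90256228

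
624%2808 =624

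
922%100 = 22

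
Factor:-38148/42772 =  - 33/37= - 3^1*11^1*37^(-1 )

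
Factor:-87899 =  - 7^1*29^1*433^1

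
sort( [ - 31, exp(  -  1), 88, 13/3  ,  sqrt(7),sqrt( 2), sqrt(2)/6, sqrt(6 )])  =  [ - 31 , sqrt(2)/6, exp( - 1 ), sqrt( 2), sqrt(6 ),sqrt(7),13/3, 88]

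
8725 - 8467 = 258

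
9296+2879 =12175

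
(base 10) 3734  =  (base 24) 6BE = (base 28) 4LA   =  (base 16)e96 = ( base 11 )2895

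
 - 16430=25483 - 41913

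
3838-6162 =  - 2324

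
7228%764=352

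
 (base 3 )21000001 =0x13F0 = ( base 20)CF4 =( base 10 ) 5104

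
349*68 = 23732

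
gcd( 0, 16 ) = 16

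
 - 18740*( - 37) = 693380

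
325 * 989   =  321425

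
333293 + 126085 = 459378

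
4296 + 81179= 85475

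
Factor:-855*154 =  - 131670= - 2^1*3^2*5^1*7^1 * 11^1*19^1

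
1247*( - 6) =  - 7482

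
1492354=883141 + 609213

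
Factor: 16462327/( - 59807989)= - 7^1*17^ ( - 1)*2351761^1*3518117^(-1)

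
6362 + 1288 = 7650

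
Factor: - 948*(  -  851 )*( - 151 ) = -2^2*3^1*23^1 * 37^1 * 79^1*151^1= - 121818948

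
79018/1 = 79018= 79018.00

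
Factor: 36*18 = 648= 2^3*3^4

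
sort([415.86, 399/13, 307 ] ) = [ 399/13,307, 415.86 ] 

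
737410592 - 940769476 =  - 203358884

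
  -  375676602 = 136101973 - 511778575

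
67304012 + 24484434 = 91788446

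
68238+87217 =155455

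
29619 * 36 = 1066284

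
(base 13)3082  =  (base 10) 6697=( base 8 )15051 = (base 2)1101000101001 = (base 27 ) 951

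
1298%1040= 258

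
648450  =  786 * 825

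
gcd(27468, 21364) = 3052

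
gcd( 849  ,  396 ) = 3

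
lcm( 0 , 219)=0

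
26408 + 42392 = 68800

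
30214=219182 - 188968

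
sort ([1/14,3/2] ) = [ 1/14, 3/2]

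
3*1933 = 5799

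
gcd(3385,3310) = 5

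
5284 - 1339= 3945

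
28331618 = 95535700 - 67204082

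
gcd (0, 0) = 0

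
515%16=3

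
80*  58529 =4682320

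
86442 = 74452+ 11990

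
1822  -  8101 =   -  6279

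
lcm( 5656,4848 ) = 33936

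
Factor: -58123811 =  - 1033^1*56267^1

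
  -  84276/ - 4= 21069/1 = 21069.00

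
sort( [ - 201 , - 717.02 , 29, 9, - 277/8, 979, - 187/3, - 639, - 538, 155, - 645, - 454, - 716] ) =[ - 717.02, - 716, - 645, - 639, - 538, -454, - 201, - 187/3, - 277/8, 9  ,  29, 155, 979 ]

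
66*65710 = 4336860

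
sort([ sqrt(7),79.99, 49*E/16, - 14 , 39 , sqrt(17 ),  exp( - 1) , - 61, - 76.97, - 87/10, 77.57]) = [ - 76.97 , - 61, - 14  , - 87/10 , exp( - 1), sqrt( 7), sqrt ( 17), 49*E/16, 39,  77.57,  79.99]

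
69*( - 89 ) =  - 6141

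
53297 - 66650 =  - 13353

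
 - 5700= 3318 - 9018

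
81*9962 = 806922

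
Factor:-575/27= -3^(-3 )*5^2*23^1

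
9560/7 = 9560/7 = 1365.71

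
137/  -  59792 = - 1 + 59655/59792 = - 0.00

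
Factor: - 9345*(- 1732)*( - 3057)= - 2^2*3^2*5^1*7^1*89^1*433^1*1019^1 = - 49479195780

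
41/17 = 41/17 = 2.41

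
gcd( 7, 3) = 1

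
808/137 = 808/137 = 5.90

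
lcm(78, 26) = 78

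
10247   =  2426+7821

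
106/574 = 53/287=   0.18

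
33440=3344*10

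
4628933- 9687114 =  - 5058181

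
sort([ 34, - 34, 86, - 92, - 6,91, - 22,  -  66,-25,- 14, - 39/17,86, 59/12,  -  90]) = [ - 92, - 90, - 66,-34, - 25, - 22, - 14, - 6, - 39/17,59/12, 34, 86, 86,91 ]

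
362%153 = 56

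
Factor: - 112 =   -  2^4*7^1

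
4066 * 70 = 284620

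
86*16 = 1376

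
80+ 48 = 128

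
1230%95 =90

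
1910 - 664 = 1246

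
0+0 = 0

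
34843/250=139 + 93/250 =139.37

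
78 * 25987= 2026986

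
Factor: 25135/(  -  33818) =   -  2^( - 1 ) *5^1*11^1*37^( - 1) = -55/74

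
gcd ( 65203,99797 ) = 1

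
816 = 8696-7880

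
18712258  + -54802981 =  - 36090723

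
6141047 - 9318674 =-3177627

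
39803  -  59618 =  - 19815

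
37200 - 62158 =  - 24958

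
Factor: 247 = 13^1*19^1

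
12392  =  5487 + 6905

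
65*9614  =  624910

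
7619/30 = 7619/30 = 253.97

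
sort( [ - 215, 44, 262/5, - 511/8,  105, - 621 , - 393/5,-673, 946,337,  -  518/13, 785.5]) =[-673,- 621, - 215,-393/5 ,-511/8, - 518/13, 44,262/5 , 105,337,785.5, 946]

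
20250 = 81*250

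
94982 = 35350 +59632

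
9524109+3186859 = 12710968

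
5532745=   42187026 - 36654281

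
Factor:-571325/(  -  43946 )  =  2^( - 1)*5^2*7^( -1 )*43^( - 1 ) *73^( - 1) *22853^1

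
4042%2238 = 1804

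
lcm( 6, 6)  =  6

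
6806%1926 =1028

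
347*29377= 10193819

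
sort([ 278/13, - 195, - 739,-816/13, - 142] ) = [ - 739, - 195, - 142, - 816/13, 278/13]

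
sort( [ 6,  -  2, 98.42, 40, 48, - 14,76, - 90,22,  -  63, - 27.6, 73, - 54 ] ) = [ - 90, - 63, - 54, -27.6 , - 14, - 2,6,22, 40,48, 73,  76, 98.42 ] 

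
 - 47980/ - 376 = 127 + 57/94 = 127.61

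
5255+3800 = 9055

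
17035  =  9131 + 7904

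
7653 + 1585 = 9238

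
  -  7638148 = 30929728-38567876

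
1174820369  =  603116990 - -571703379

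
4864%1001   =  860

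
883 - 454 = 429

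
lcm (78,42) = 546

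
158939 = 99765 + 59174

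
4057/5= 811 + 2/5 = 811.40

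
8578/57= 8578/57 = 150.49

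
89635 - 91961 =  - 2326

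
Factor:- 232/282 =-2^2*3^( - 1)*29^1*47^( - 1)  =  - 116/141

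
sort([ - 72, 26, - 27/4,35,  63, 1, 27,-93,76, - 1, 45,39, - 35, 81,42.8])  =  [ - 93, - 72,  -  35, - 27/4, - 1,1,26 , 27, 35,39, 42.8,45 , 63, 76, 81]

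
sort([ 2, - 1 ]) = [-1,2]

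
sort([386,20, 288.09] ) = [ 20,288.09,  386]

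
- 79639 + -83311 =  - 162950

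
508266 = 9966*51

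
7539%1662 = 891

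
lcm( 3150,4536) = 113400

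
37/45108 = 37/45108=0.00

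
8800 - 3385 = 5415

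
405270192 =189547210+215722982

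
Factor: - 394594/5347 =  - 2^1*5347^( - 1)*197297^1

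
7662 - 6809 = 853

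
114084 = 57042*2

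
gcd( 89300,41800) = 1900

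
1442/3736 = 721/1868 = 0.39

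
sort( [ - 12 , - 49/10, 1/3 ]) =[ - 12, - 49/10, 1/3]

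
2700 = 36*75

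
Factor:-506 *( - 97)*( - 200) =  - 2^4*5^2*11^1*23^1 *97^1 = -  9816400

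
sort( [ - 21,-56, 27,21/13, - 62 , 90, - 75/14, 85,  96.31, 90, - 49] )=[ -62  , - 56, - 49, - 21, - 75/14,21/13 , 27,  85,  90 , 90,96.31] 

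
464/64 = 7 + 1/4 = 7.25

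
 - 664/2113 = -1+1449/2113 = -0.31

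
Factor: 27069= 3^1*7^1 * 1289^1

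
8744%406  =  218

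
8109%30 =9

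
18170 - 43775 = -25605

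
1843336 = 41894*44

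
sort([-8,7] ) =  [-8,7]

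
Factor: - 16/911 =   -  2^4 * 911^( - 1)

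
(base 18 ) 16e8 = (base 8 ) 17544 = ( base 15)25ab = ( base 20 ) 101g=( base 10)8036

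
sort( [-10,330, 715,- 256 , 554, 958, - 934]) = [ - 934, - 256 , - 10 , 330,554,715,958]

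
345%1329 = 345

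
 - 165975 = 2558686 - 2724661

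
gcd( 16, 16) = 16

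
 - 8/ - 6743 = 8/6743 = 0.00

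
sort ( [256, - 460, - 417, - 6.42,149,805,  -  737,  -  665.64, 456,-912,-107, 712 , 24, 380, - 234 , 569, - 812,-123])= [ - 912, - 812, - 737, - 665.64, - 460, - 417, - 234, - 123, - 107, - 6.42,24,149,256, 380 , 456, 569,712,805 ]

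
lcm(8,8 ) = 8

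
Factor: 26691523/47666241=3^ ( - 2)*7^( - 1 )*19^1*23^1*103^1*593^1*756607^(-1 ) 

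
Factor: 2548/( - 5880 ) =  - 13/30 =-  2^ ( - 1 )*3^( - 1)*5^( - 1 )*13^1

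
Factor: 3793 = 3793^1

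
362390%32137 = 8883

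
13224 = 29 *456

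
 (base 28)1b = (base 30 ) 19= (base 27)1C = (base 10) 39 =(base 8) 47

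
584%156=116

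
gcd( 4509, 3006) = 1503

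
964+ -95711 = - 94747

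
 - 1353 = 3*( - 451)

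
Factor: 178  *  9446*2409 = 4050463692 = 2^2 * 3^1 * 11^1*73^1*89^1*4723^1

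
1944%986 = 958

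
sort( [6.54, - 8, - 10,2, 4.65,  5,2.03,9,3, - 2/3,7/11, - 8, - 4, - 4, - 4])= [ - 10, - 8, - 8, - 4,-4,-4, - 2/3,7/11, 2, 2.03,3, 4.65,5, 6.54,9 ]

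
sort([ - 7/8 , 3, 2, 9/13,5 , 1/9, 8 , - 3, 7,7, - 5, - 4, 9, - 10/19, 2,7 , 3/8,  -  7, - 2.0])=[ - 7, - 5,-4, - 3, - 2.0  , - 7/8,-10/19,1/9,3/8, 9/13, 2, 2  ,  3,5,7, 7, 7 , 8,9 ] 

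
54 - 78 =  - 24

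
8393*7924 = 66506132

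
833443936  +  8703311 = 842147247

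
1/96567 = 1/96567  =  0.00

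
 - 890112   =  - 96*9272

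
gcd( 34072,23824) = 8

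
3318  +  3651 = 6969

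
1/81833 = 1/81833 = 0.00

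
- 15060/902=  -17 + 137/451=-  16.70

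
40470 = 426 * 95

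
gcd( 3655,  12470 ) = 215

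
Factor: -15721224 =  - 2^3*3^1*661^1 * 991^1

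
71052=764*93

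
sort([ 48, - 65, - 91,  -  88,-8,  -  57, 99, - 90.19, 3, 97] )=[ - 91,-90.19 ,- 88,- 65, - 57, - 8,3, 48, 97 , 99 ] 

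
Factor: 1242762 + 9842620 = 11085382 = 2^1*7^1 * 11^1*71983^1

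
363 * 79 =28677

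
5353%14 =5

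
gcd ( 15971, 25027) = 1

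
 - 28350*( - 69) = 1956150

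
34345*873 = 29983185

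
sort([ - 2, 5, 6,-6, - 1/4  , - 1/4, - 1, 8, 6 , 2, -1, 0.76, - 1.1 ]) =[ - 6, - 2, - 1.1, - 1,  -  1 , - 1/4, - 1/4, 0.76,  2, 5, 6, 6,8]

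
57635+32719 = 90354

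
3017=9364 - 6347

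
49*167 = 8183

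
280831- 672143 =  - 391312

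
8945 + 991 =9936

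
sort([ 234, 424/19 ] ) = [ 424/19,234 ] 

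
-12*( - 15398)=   184776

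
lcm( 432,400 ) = 10800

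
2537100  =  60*42285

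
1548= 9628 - 8080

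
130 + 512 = 642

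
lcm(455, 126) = 8190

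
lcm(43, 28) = 1204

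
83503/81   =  83503/81 = 1030.90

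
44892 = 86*522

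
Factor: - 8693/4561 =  - 4561^(- 1)*8693^1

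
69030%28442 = 12146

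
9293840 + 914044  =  10207884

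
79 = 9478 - 9399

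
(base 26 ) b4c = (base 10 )7552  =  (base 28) 9hk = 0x1D80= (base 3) 101100201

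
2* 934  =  1868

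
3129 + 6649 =9778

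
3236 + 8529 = 11765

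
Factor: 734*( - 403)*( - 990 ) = 2^2*3^2*5^1 * 11^1 *13^1*31^1*367^1 = 292843980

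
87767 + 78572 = 166339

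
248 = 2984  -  2736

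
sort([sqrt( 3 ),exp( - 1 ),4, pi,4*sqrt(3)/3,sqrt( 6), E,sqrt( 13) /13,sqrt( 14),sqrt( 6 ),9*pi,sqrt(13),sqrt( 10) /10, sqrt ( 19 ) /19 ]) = [ sqrt( 19)/19,sqrt( 13)/13, sqrt( 10 ) /10,exp( - 1 ), sqrt( 3),4*sqrt( 3 )/3,  sqrt( 6 ),sqrt( 6 ),E, pi,sqrt(13 ), sqrt( 14 ),4,9*pi]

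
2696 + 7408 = 10104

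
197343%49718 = 48189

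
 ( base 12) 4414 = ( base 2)1110101010000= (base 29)8QM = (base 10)7504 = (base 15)2354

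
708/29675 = 708/29675 = 0.02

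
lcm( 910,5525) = 77350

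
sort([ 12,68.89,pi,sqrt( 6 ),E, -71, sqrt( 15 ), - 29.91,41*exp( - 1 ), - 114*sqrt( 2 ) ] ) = [ - 114* sqrt(2),-71, - 29.91,sqrt( 6),E,pi, sqrt ( 15), 12,41 * exp( - 1 ), 68.89 ] 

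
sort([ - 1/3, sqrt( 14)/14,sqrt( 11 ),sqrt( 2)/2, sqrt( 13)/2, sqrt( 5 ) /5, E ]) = [ - 1/3, sqrt( 14)/14, sqrt(5)/5,sqrt ( 2)/2,sqrt(13)/2,E, sqrt(11)] 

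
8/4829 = 8/4829 =0.00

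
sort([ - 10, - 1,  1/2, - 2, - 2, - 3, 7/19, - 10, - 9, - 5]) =[ - 10 , - 10, - 9, - 5, - 3, - 2,-2,-1, 7/19,1/2]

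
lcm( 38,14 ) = 266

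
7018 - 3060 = 3958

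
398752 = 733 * 544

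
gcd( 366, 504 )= 6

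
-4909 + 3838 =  - 1071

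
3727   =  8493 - 4766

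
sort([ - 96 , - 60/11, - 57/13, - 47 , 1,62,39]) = [ - 96, - 47, - 60/11, - 57/13,1,39,62]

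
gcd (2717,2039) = 1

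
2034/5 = 406 + 4/5 = 406.80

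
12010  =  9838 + 2172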